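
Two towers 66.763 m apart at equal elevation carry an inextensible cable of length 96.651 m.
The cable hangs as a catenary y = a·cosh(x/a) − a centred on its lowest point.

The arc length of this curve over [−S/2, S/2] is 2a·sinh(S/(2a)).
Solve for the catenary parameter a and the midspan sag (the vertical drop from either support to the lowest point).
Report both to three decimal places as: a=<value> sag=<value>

seed: a₀ = √(S³/(24(L−S))) = √(66.763³/(24·29.888)) = 20.368062
iter 1: u=1.638914  f(a)=+4.281e+00  f'(a)=-3.803e+00  a ← 20.368062 − (+4.281e+00/-3.803e+00) = 21.493754
iter 2: u=1.553079  f(a)=+3.805e-01  f'(a)=-3.154e+00  a ← 21.493754 − (+3.805e-01/-3.154e+00) = 21.614389
iter 3: u=1.544411  f(a)=+3.654e-03  f'(a)=-3.094e+00  a ← 21.614389 − (+3.654e-03/-3.094e+00) = 21.615570
iter 4: u=1.544327  f(a)=+3.442e-07  f'(a)=-3.093e+00  a ← 21.615570 − (+3.442e-07/-3.093e+00) = 21.615571
iter 5: u=1.544327  f(a)=+2.842e-14  f'(a)=-3.093e+00  a ← 21.615571 − (+2.842e-14/-3.093e+00) = 21.615571
converged: |Δa| < 1e-12 after 5 iterations
sag = a·(cosh(S/(2a)) − 1) = 21.615571·(cosh(1.544327) − 1) = 31.323893
T_max/T_min = cosh(S/(2a)) = 2.449136

a=21.616 sag=31.324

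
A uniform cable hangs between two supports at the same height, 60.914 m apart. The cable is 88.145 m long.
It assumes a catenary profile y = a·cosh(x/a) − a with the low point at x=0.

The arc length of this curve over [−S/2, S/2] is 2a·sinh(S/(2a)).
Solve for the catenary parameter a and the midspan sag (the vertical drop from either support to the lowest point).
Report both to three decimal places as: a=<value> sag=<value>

a=19.734 sag=28.555

seed: a₀ = √(S³/(24(L−S))) = √(60.914³/(24·27.231)) = 18.596802
iter 1: u=1.637755  f(a)=+3.894e+00  f'(a)=-3.793e+00  a ← 18.596802 − (+3.894e+00/-3.793e+00) = 19.623416
iter 2: u=1.552074  f(a)=+3.457e-01  f'(a)=-3.147e+00  a ← 19.623416 − (+3.457e-01/-3.147e+00) = 19.733272
iter 3: u=1.543434  f(a)=+3.311e-03  f'(a)=-3.087e+00  a ← 19.733272 − (+3.311e-03/-3.087e+00) = 19.734345
iter 4: u=1.543350  f(a)=+3.102e-07  f'(a)=-3.086e+00  a ← 19.734345 − (+3.102e-07/-3.086e+00) = 19.734345
iter 5: u=1.543350  f(a)=+0.000e+00  f'(a)=-3.086e+00  a ← 19.734345 − (+0.000e+00/-3.086e+00) = 19.734345
converged: |Δa| < 1e-12 after 5 iterations
sag = a·(cosh(S/(2a)) − 1) = 19.734345·(cosh(1.543350) − 1) = 28.554677
T_max/T_min = cosh(S/(2a)) = 2.446953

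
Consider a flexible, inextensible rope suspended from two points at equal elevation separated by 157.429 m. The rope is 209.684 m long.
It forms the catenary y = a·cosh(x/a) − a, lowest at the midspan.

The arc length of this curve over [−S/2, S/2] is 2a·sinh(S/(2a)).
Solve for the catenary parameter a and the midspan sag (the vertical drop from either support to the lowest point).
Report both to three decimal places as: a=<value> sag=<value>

seed: a₀ = √(S³/(24(L−S))) = √(157.429³/(24·52.255)) = 55.777309
iter 1: u=1.411228  f(a)=+5.457e+00  f'(a)=-2.274e+00  a ← 55.777309 − (+5.457e+00/-2.274e+00) = 58.176685
iter 2: u=1.353025  f(a)=+3.719e-01  f'(a)=-1.974e+00  a ← 58.176685 − (+3.719e-01/-1.974e+00) = 58.365070
iter 3: u=1.348658  f(a)=+2.006e-03  f'(a)=-1.953e+00  a ← 58.365070 − (+2.006e-03/-1.953e+00) = 58.366097
iter 4: u=1.348634  f(a)=+5.909e-08  f'(a)=-1.953e+00  a ← 58.366097 − (+5.909e-08/-1.953e+00) = 58.366097
iter 5: u=1.348634  f(a)=-2.842e-14  f'(a)=-1.953e+00  a ← 58.366097 − (-2.842e-14/-1.953e+00) = 58.366097
converged: |Δa| < 1e-12 after 5 iterations
sag = a·(cosh(S/(2a)) − 1) = 58.366097·(cosh(1.348634) − 1) = 61.627429
T_max/T_min = cosh(S/(2a)) = 2.055877

a=58.366 sag=61.627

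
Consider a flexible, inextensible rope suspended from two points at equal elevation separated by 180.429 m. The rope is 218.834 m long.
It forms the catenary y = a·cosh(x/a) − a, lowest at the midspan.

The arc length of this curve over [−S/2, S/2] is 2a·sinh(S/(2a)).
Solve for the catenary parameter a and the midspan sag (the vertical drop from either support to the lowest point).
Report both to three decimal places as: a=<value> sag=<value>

a=82.262 sag=54.629

seed: a₀ = √(S³/(24(L−S))) = √(180.429³/(24·38.405)) = 79.828875
iter 1: u=1.130099  f(a)=+2.528e+00  f'(a)=-1.091e+00  a ← 79.828875 − (+2.528e+00/-1.091e+00) = 82.146709
iter 2: u=1.098212  f(a)=+1.143e-01  f'(a)=-9.942e-01  a ← 82.146709 − (+1.143e-01/-9.942e-01) = 82.261670
iter 3: u=1.096677  f(a)=+2.581e-04  f'(a)=-9.897e-01  a ← 82.261670 − (+2.581e-04/-9.897e-01) = 82.261931
iter 4: u=1.096674  f(a)=+1.322e-09  f'(a)=-9.897e-01  a ← 82.261931 − (+1.322e-09/-9.897e-01) = 82.261931
iter 5: u=1.096674  f(a)=+2.842e-14  f'(a)=-9.897e-01  a ← 82.261931 − (+2.842e-14/-9.897e-01) = 82.261931
converged: |Δa| < 1e-12 after 5 iterations
sag = a·(cosh(S/(2a)) − 1) = 82.261931·(cosh(1.096674) − 1) = 54.628920
T_max/T_min = cosh(S/(2a)) = 1.664085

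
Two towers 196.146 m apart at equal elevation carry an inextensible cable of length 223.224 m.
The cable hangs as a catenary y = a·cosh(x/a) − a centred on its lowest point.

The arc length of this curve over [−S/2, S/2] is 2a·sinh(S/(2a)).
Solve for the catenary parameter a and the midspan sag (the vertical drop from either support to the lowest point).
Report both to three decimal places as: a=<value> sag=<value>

a=109.923 sag=46.730

seed: a₀ = √(S³/(24(L−S))) = √(196.146³/(24·27.078)) = 107.759426
iter 1: u=0.910111  f(a)=+1.144e+00  f'(a)=-5.454e-01  a ← 107.759426 − (+1.144e+00/-5.454e-01) = 109.856460
iter 2: u=0.892738  f(a)=+3.424e-02  f'(a)=-5.132e-01  a ← 109.856460 − (+3.424e-02/-5.132e-01) = 109.923179
iter 3: u=0.892196  f(a)=+3.279e-05  f'(a)=-5.122e-01  a ← 109.923179 − (+3.279e-05/-5.122e-01) = 109.923243
iter 4: u=0.892195  f(a)=+3.010e-11  f'(a)=-5.122e-01  a ← 109.923243 − (+3.010e-11/-5.122e-01) = 109.923243
converged: |Δa| < 1e-12 after 4 iterations
sag = a·(cosh(S/(2a)) − 1) = 109.923243·(cosh(0.892195) − 1) = 46.730381
T_max/T_min = cosh(S/(2a)) = 1.425118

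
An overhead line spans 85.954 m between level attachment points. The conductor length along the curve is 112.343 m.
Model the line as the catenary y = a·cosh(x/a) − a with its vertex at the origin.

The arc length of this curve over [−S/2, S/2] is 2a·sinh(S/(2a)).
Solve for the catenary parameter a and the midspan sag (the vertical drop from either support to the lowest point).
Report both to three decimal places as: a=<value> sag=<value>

seed: a₀ = √(S³/(24(L−S))) = √(85.954³/(24·26.389)) = 31.665187
iter 1: u=1.357232  f(a)=+2.540e+00  f'(a)=-1.995e+00  a ← 31.665187 − (+2.540e+00/-1.995e+00) = 32.938524
iter 2: u=1.304764  f(a)=+1.612e-01  f'(a)=-1.749e+00  a ← 32.938524 − (+1.612e-01/-1.749e+00) = 33.030727
iter 3: u=1.301122  f(a)=+7.472e-04  f'(a)=-1.733e+00  a ← 33.030727 − (+7.472e-04/-1.733e+00) = 33.031159
iter 4: u=1.301105  f(a)=+1.621e-08  f'(a)=-1.732e+00  a ← 33.031159 − (+1.621e-08/-1.732e+00) = 33.031159
iter 5: u=1.301105  f(a)=-1.421e-14  f'(a)=-1.732e+00  a ← 33.031159 − (-1.421e-14/-1.732e+00) = 33.031159
converged: |Δa| < 1e-12 after 5 iterations
sag = a·(cosh(S/(2a)) − 1) = 33.031159·(cosh(1.301105) − 1) = 32.132442
T_max/T_min = cosh(S/(2a)) = 1.972792

a=33.031 sag=32.132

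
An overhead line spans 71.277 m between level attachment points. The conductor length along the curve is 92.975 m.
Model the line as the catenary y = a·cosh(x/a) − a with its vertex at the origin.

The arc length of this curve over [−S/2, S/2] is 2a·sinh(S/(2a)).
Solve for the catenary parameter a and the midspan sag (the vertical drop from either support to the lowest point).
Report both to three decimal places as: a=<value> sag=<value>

a=27.498 sag=26.513

seed: a₀ = √(S³/(24(L−S))) = √(71.277³/(24·21.698)) = 26.369910
iter 1: u=1.351484  f(a)=+2.070e+00  f'(a)=-1.967e+00  a ← 26.369910 − (+2.070e+00/-1.967e+00) = 27.422513
iter 2: u=1.299607  f(a)=+1.304e-01  f'(a)=-1.726e+00  a ← 27.422513 − (+1.304e-01/-1.726e+00) = 27.498066
iter 3: u=1.296037  f(a)=+5.944e-04  f'(a)=-1.710e+00  a ← 27.498066 − (+5.944e-04/-1.710e+00) = 27.498413
iter 4: u=1.296020  f(a)=+1.247e-08  f'(a)=-1.710e+00  a ← 27.498413 − (+1.247e-08/-1.710e+00) = 27.498413
iter 5: u=1.296020  f(a)=+0.000e+00  f'(a)=-1.710e+00  a ← 27.498413 − (+0.000e+00/-1.710e+00) = 27.498413
converged: |Δa| < 1e-12 after 5 iterations
sag = a·(cosh(S/(2a)) − 1) = 27.498413·(cosh(1.296020) − 1) = 26.513163
T_max/T_min = cosh(S/(2a)) = 1.964171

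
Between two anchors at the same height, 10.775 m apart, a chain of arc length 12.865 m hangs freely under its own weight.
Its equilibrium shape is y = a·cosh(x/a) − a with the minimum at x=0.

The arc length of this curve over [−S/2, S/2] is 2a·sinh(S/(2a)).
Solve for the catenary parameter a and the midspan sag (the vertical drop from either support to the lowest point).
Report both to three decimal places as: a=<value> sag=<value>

a=5.133 sag=3.096

seed: a₀ = √(S³/(24(L−S))) = √(10.775³/(24·2.090)) = 4.993984
iter 1: u=1.078798  f(a)=+1.250e-01  f'(a)=-9.386e-01  a ← 4.993984 − (+1.250e-01/-9.386e-01) = 5.127213
iter 2: u=1.050766  f(a)=+5.179e-03  f'(a)=-8.623e-01  a ← 5.127213 − (+5.179e-03/-8.623e-01) = 5.133219
iter 3: u=1.049536  f(a)=+9.732e-06  f'(a)=-8.590e-01  a ← 5.133219 − (+9.732e-06/-8.590e-01) = 5.133230
iter 4: u=1.049534  f(a)=+3.451e-11  f'(a)=-8.590e-01  a ← 5.133230 − (+3.451e-11/-8.590e-01) = 5.133230
iter 5: u=1.049534  f(a)=+1.776e-15  f'(a)=-8.590e-01  a ← 5.133230 − (+1.776e-15/-8.590e-01) = 5.133230
converged: |Δa| < 1e-12 after 5 iterations
sag = a·(cosh(S/(2a)) − 1) = 5.133230·(cosh(1.049534) − 1) = 3.096418
T_max/T_min = cosh(S/(2a)) = 1.603210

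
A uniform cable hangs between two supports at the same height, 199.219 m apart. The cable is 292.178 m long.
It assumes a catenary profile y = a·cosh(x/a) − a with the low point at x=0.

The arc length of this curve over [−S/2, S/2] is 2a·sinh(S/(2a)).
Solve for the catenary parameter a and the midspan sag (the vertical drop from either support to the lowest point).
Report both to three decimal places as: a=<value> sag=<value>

seed: a₀ = √(S³/(24(L−S))) = √(199.219³/(24·92.959)) = 59.531221
iter 1: u=1.673231  f(a)=+1.391e+01  f'(a)=-4.089e+00  a ← 59.531221 − (+1.391e+01/-4.089e+00) = 62.933820
iter 2: u=1.582766  f(a)=+1.282e+00  f'(a)=-3.368e+00  a ← 62.933820 − (+1.282e+00/-3.368e+00) = 63.314549
iter 3: u=1.573248  f(a)=+1.333e-02  f'(a)=-3.298e+00  a ← 63.314549 − (+1.333e-02/-3.298e+00) = 63.318590
iter 4: u=1.573148  f(a)=+1.473e-06  f'(a)=-3.297e+00  a ← 63.318590 − (+1.473e-06/-3.297e+00) = 63.318590
iter 5: u=1.573148  f(a)=+0.000e+00  f'(a)=-3.297e+00  a ← 63.318590 − (+0.000e+00/-3.297e+00) = 63.318590
converged: |Δa| < 1e-12 after 5 iterations
sag = a·(cosh(S/(2a)) − 1) = 63.318590·(cosh(1.573148) − 1) = 95.902137
T_max/T_min = cosh(S/(2a)) = 2.514597

a=63.319 sag=95.902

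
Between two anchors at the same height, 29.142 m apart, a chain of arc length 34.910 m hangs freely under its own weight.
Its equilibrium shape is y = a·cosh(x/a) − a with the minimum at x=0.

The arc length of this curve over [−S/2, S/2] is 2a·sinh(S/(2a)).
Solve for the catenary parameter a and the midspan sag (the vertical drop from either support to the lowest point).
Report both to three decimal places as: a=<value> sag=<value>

a=13.751 sag=8.470

seed: a₀ = √(S³/(24(L−S))) = √(29.142³/(24·5.768)) = 13.370904
iter 1: u=1.089754  f(a)=+3.523e-01  f'(a)=-9.697e-01  a ← 13.370904 − (+3.523e-01/-9.697e-01) = 13.734264
iter 2: u=1.060923  f(a)=+1.487e-02  f'(a)=-8.894e-01  a ← 13.734264 − (+1.487e-02/-8.894e-01) = 13.750987
iter 3: u=1.059633  f(a)=+2.909e-05  f'(a)=-8.859e-01  a ← 13.750987 − (+2.909e-05/-8.859e-01) = 13.751020
iter 4: u=1.059630  f(a)=+1.118e-10  f'(a)=-8.859e-01  a ← 13.751020 − (+1.118e-10/-8.859e-01) = 13.751020
iter 5: u=1.059630  f(a)=-7.105e-15  f'(a)=-8.859e-01  a ← 13.751020 − (-7.105e-15/-8.859e-01) = 13.751020
converged: |Δa| < 1e-12 after 5 iterations
sag = a·(cosh(S/(2a)) − 1) = 13.751020·(cosh(1.059630) − 1) = 8.469861
T_max/T_min = cosh(S/(2a)) = 1.615944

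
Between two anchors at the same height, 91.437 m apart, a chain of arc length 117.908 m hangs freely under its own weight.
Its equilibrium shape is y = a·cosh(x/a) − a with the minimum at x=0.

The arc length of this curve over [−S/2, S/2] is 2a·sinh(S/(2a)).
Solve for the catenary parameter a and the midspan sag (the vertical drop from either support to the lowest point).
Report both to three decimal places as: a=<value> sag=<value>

seed: a₀ = √(S³/(24(L−S))) = √(91.437³/(24·26.471)) = 34.689030
iter 1: u=1.317953  f(a)=+2.396e+00  f'(a)=-1.808e+00  a ← 34.689030 − (+2.396e+00/-1.808e+00) = 36.014282
iter 2: u=1.269455  f(a)=+1.442e-01  f'(a)=-1.597e+00  a ← 36.014282 − (+1.442e-01/-1.597e+00) = 36.104579
iter 3: u=1.266280  f(a)=+5.957e-04  f'(a)=-1.583e+00  a ← 36.104579 − (+5.957e-04/-1.583e+00) = 36.104956
iter 4: u=1.266267  f(a)=+1.026e-08  f'(a)=-1.583e+00  a ← 36.104956 − (+1.026e-08/-1.583e+00) = 36.104956
iter 5: u=1.266267  f(a)=+1.421e-14  f'(a)=-1.583e+00  a ← 36.104956 − (+1.421e-14/-1.583e+00) = 36.104956
converged: |Δa| < 1e-12 after 5 iterations
sag = a·(cosh(S/(2a)) − 1) = 36.104956·(cosh(1.266267) − 1) = 33.026383
T_max/T_min = cosh(S/(2a)) = 1.914733

a=36.105 sag=33.026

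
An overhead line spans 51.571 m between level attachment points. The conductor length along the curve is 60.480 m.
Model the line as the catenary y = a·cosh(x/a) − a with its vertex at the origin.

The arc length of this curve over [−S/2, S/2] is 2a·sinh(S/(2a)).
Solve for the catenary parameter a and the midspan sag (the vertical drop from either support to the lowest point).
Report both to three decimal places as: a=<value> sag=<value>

seed: a₀ = √(S³/(24(L−S))) = √(51.571³/(24·8.909)) = 25.327261
iter 1: u=1.018093  f(a)=+4.733e-01  f'(a)=-7.792e-01  a ← 25.327261 − (+4.733e-01/-7.792e-01) = 25.934660
iter 2: u=0.994249  f(a)=+1.756e-02  f'(a)=-7.223e-01  a ← 25.934660 − (+1.756e-02/-7.223e-01) = 25.958971
iter 3: u=0.993317  f(a)=+2.624e-05  f'(a)=-7.202e-01  a ← 25.958971 − (+2.624e-05/-7.202e-01) = 25.959007
iter 4: u=0.993316  f(a)=+5.878e-11  f'(a)=-7.202e-01  a ← 25.959007 − (+5.878e-11/-7.202e-01) = 25.959007
iter 5: u=0.993316  f(a)=+7.105e-15  f'(a)=-7.202e-01  a ← 25.959007 − (+7.105e-15/-7.202e-01) = 25.959007
converged: |Δa| < 1e-12 after 5 iterations
sag = a·(cosh(S/(2a)) − 1) = 25.959007·(cosh(0.993316) − 1) = 13.894821
T_max/T_min = cosh(S/(2a)) = 1.535260

a=25.959 sag=13.895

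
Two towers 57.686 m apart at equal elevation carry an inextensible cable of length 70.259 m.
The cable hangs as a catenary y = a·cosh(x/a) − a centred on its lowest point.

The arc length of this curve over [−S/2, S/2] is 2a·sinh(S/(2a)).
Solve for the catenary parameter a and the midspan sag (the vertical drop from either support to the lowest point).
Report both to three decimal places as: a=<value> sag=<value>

seed: a₀ = √(S³/(24(L−S))) = √(57.686³/(24·12.573)) = 25.222060
iter 1: u=1.143562  f(a)=+8.482e-01  f'(a)=-1.134e+00  a ← 25.222060 − (+8.482e-01/-1.134e+00) = 25.970273
iter 2: u=1.110616  f(a)=+3.921e-02  f'(a)=-1.031e+00  a ← 25.970273 − (+3.921e-02/-1.031e+00) = 26.008300
iter 3: u=1.108992  f(a)=+9.276e-05  f'(a)=-1.026e+00  a ← 26.008300 − (+9.276e-05/-1.026e+00) = 26.008390
iter 4: u=1.108988  f(a)=+5.219e-10  f'(a)=-1.026e+00  a ← 26.008390 − (+5.219e-10/-1.026e+00) = 26.008390
iter 5: u=1.108988  f(a)=+0.000e+00  f'(a)=-1.026e+00  a ← 26.008390 − (+0.000e+00/-1.026e+00) = 26.008390
converged: |Δa| < 1e-12 after 5 iterations
sag = a·(cosh(S/(2a)) − 1) = 26.008390·(cosh(1.108988) − 1) = 17.701084
T_max/T_min = cosh(S/(2a)) = 1.680591

a=26.008 sag=17.701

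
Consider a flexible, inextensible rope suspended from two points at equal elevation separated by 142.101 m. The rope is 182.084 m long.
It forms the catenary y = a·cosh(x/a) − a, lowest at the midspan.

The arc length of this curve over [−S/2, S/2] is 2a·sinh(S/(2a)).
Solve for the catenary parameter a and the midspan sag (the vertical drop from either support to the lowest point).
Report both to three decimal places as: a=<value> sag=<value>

a=56.856 sag=50.481

seed: a₀ = √(S³/(24(L−S))) = √(142.101³/(24·39.983)) = 54.683007
iter 1: u=1.299316  f(a)=+3.514e+00  f'(a)=-1.725e+00  a ← 54.683007 − (+3.514e+00/-1.725e+00) = 56.720531
iter 2: u=1.252642  f(a)=+2.059e-01  f'(a)=-1.528e+00  a ← 56.720531 − (+2.059e-01/-1.528e+00) = 56.855327
iter 3: u=1.249672  f(a)=+8.049e-04  f'(a)=-1.516e+00  a ← 56.855327 − (+8.049e-04/-1.516e+00) = 56.855858
iter 4: u=1.249660  f(a)=+1.240e-08  f'(a)=-1.516e+00  a ← 56.855858 − (+1.240e-08/-1.516e+00) = 56.855858
iter 5: u=1.249660  f(a)=+2.842e-14  f'(a)=-1.516e+00  a ← 56.855858 − (+2.842e-14/-1.516e+00) = 56.855858
converged: |Δa| < 1e-12 after 5 iterations
sag = a·(cosh(S/(2a)) − 1) = 56.855858·(cosh(1.249660) − 1) = 50.481155
T_max/T_min = cosh(S/(2a)) = 1.887880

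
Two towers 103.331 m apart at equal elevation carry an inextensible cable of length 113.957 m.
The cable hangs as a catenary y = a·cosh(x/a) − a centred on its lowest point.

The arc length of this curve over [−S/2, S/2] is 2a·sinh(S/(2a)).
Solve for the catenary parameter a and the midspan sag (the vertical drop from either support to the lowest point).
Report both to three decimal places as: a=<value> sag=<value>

a=66.766 sag=21.008

seed: a₀ = √(S³/(24(L−S))) = √(103.331³/(24·10.626)) = 65.774177
iter 1: u=0.785498  f(a)=+3.327e-01  f'(a)=-3.435e-01  a ← 65.774177 − (+3.327e-01/-3.435e-01) = 66.742699
iter 2: u=0.774100  f(a)=+7.490e-03  f'(a)=-3.282e-01  a ← 66.742699 − (+7.490e-03/-3.282e-01) = 66.765523
iter 3: u=0.773835  f(a)=+3.991e-06  f'(a)=-3.278e-01  a ← 66.765523 − (+3.991e-06/-3.278e-01) = 66.765535
iter 4: u=0.773835  f(a)=+1.123e-12  f'(a)=-3.278e-01  a ← 66.765535 − (+1.123e-12/-3.278e-01) = 66.765535
converged: |Δa| < 1e-12 after 4 iterations
sag = a·(cosh(S/(2a)) − 1) = 66.765535·(cosh(0.773835) − 1) = 21.007958
T_max/T_min = cosh(S/(2a)) = 1.314653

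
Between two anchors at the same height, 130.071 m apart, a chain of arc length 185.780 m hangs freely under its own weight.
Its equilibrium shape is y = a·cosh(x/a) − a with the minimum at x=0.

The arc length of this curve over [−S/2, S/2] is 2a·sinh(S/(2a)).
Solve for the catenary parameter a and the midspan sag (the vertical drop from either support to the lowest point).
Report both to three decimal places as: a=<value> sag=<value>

seed: a₀ = √(S³/(24(L−S))) = √(130.071³/(24·55.709)) = 40.569758
iter 1: u=1.603054  f(a)=+7.612e+00  f'(a)=-3.520e+00  a ← 40.569758 − (+7.612e+00/-3.520e+00) = 42.732232
iter 2: u=1.521931  f(a)=+6.510e-01  f'(a)=-2.942e+00  a ← 42.732232 − (+6.510e-01/-2.942e+00) = 42.953539
iter 3: u=1.514089  f(a)=+5.745e-03  f'(a)=-2.890e+00  a ← 42.953539 − (+5.745e-03/-2.890e+00) = 42.955526
iter 4: u=1.514019  f(a)=+4.561e-07  f'(a)=-2.889e+00  a ← 42.955526 − (+4.561e-07/-2.889e+00) = 42.955527
iter 5: u=1.514019  f(a)=+2.842e-14  f'(a)=-2.889e+00  a ← 42.955527 − (+2.842e-14/-2.889e+00) = 42.955527
converged: |Δa| < 1e-12 after 5 iterations
sag = a·(cosh(S/(2a)) − 1) = 42.955527·(cosh(1.514019) − 1) = 59.385713
T_max/T_min = cosh(S/(2a)) = 2.382493

a=42.956 sag=59.386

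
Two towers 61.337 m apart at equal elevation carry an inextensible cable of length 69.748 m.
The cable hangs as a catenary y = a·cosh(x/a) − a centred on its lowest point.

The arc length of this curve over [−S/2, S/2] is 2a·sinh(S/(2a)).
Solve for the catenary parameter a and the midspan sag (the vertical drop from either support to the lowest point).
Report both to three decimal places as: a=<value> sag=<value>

seed: a₀ = √(S³/(24(L−S))) = √(61.337³/(24·8.411)) = 33.810715
iter 1: u=0.907065  f(a)=+3.529e-01  f'(a)=-5.397e-01  a ← 33.810715 − (+3.529e-01/-5.397e-01) = 34.464553
iter 2: u=0.889856  f(a)=+1.050e-02  f'(a)=-5.080e-01  a ← 34.464553 − (+1.050e-02/-5.080e-01) = 34.485214
iter 3: u=0.889323  f(a)=+9.917e-06  f'(a)=-5.071e-01  a ← 34.485214 − (+9.917e-06/-5.071e-01) = 34.485233
iter 4: u=0.889323  f(a)=+8.868e-12  f'(a)=-5.071e-01  a ← 34.485233 − (+8.868e-12/-5.071e-01) = 34.485233
converged: |Δa| < 1e-12 after 4 iterations
sag = a·(cosh(S/(2a)) − 1) = 34.485233·(cosh(0.889323) − 1) = 14.559921
T_max/T_min = cosh(S/(2a)) = 1.422207

a=34.485 sag=14.560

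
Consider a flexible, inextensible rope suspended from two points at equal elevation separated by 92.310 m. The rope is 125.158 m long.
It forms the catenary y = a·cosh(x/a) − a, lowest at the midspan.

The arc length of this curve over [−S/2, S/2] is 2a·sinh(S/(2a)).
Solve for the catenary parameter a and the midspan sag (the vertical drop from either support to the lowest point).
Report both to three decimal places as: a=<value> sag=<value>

seed: a₀ = √(S³/(24(L−S))) = √(92.310³/(24·32.848)) = 31.587339
iter 1: u=1.461187  f(a)=+3.690e+00  f'(a)=-2.559e+00  a ← 31.587339 − (+3.690e+00/-2.559e+00) = 33.029358
iter 2: u=1.397393  f(a)=+2.677e-01  f'(a)=-2.200e+00  a ← 33.029358 − (+2.677e-01/-2.200e+00) = 33.151060
iter 3: u=1.392263  f(a)=+1.653e-03  f'(a)=-2.173e+00  a ← 33.151060 − (+1.653e-03/-2.173e+00) = 33.151820
iter 4: u=1.392231  f(a)=+6.390e-08  f'(a)=-2.173e+00  a ← 33.151820 − (+6.390e-08/-2.173e+00) = 33.151820
iter 5: u=1.392231  f(a)=+0.000e+00  f'(a)=-2.173e+00  a ← 33.151820 − (+0.000e+00/-2.173e+00) = 33.151820
converged: |Δa| < 1e-12 after 5 iterations
sag = a·(cosh(S/(2a)) − 1) = 33.151820·(cosh(1.392231) − 1) = 37.666076
T_max/T_min = cosh(S/(2a)) = 2.136169

a=33.152 sag=37.666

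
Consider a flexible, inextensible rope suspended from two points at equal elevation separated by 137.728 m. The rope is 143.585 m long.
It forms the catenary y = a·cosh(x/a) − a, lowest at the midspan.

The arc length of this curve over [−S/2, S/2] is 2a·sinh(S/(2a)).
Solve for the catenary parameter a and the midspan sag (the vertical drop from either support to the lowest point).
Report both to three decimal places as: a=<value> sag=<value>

seed: a₀ = √(S³/(24(L−S))) = √(137.728³/(24·5.857)) = 136.329590
iter 1: u=0.505129  f(a)=+7.518e-02  f'(a)=-8.814e-02  a ← 136.329590 − (+7.518e-02/-8.814e-02) = 137.182558
iter 2: u=0.501988  f(a)=+7.114e-04  f'(a)=-8.648e-02  a ← 137.182558 − (+7.114e-04/-8.648e-02) = 137.190785
iter 3: u=0.501958  f(a)=+6.505e-08  f'(a)=-8.646e-02  a ← 137.190785 − (+6.505e-08/-8.646e-02) = 137.190786
iter 4: u=0.501958  f(a)=+2.842e-14  f'(a)=-8.646e-02  a ← 137.190786 − (+2.842e-14/-8.646e-02) = 137.190786
converged: |Δa| < 1e-12 after 4 iterations
sag = a·(cosh(S/(2a)) − 1) = 137.190786·(cosh(0.501958) − 1) = 17.649373
T_max/T_min = cosh(S/(2a)) = 1.128648

a=137.191 sag=17.649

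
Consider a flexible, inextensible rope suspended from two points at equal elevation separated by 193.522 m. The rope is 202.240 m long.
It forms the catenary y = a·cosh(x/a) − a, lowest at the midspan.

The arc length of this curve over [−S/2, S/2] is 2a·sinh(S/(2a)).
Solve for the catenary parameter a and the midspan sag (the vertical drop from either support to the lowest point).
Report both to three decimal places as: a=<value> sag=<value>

a=187.360 sag=25.546

seed: a₀ = √(S³/(24(L−S))) = √(193.522³/(24·8.718)) = 186.115037
iter 1: u=0.519899  f(a)=+1.186e-01  f'(a)=-9.624e-02  a ← 186.115037 − (+1.186e-01/-9.624e-02) = 187.347182
iter 2: u=0.516480  f(a)=+1.188e-03  f'(a)=-9.432e-02  a ← 187.347182 − (+1.188e-03/-9.432e-02) = 187.359776
iter 3: u=0.516445  f(a)=+1.219e-07  f'(a)=-9.430e-02  a ← 187.359776 − (+1.219e-07/-9.430e-02) = 187.359778
iter 4: u=0.516445  f(a)=-5.684e-14  f'(a)=-9.430e-02  a ← 187.359778 − (-5.684e-14/-9.430e-02) = 187.359778
converged: |Δa| < 1e-12 after 4 iterations
sag = a·(cosh(S/(2a)) − 1) = 187.359778·(cosh(0.516445) − 1) = 25.546166
T_max/T_min = cosh(S/(2a)) = 1.136348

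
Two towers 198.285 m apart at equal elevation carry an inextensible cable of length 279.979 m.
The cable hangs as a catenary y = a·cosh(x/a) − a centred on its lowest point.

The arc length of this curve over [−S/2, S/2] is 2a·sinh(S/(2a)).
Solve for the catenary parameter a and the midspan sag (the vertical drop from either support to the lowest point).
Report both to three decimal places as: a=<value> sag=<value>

seed: a₀ = √(S³/(24(L−S))) = √(198.285³/(24·81.694)) = 63.057114
iter 1: u=1.572265  f(a)=+1.071e+01  f'(a)=-3.291e+00  a ← 63.057114 − (+1.071e+01/-3.291e+00) = 66.312391
iter 2: u=1.495083  f(a)=+8.855e-01  f'(a)=-2.767e+00  a ← 66.312391 − (+8.855e-01/-2.767e+00) = 66.632350
iter 3: u=1.487903  f(a)=+7.254e-03  f'(a)=-2.722e+00  a ← 66.632350 − (+7.254e-03/-2.722e+00) = 66.635015
iter 4: u=1.487844  f(a)=+4.956e-07  f'(a)=-2.722e+00  a ← 66.635015 − (+4.956e-07/-2.722e+00) = 66.635015
iter 5: u=1.487844  f(a)=+0.000e+00  f'(a)=-2.722e+00  a ← 66.635015 − (+0.000e+00/-2.722e+00) = 66.635015
converged: |Δa| < 1e-12 after 5 iterations
sag = a·(cosh(S/(2a)) − 1) = 66.635015·(cosh(1.487844) − 1) = 88.404610
T_max/T_min = cosh(S/(2a)) = 2.326699

a=66.635 sag=88.405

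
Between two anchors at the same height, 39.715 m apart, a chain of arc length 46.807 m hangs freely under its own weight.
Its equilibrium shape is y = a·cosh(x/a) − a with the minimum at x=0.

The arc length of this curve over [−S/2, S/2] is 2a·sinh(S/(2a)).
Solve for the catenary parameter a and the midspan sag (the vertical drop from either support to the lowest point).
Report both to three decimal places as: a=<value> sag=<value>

seed: a₀ = √(S³/(24(L−S))) = √(39.715³/(24·7.092)) = 19.184119
iter 1: u=1.035101  f(a)=+3.898e-01  f'(a)=-8.217e-01  a ← 19.184119 − (+3.898e-01/-8.217e-01) = 19.658480
iter 2: u=1.010124  f(a)=+1.492e-02  f'(a)=-7.598e-01  a ← 19.658480 − (+1.492e-02/-7.598e-01) = 19.678122
iter 3: u=1.009116  f(a)=+2.381e-05  f'(a)=-7.574e-01  a ← 19.678122 − (+2.381e-05/-7.574e-01) = 19.678153
iter 4: u=1.009114  f(a)=+6.083e-11  f'(a)=-7.574e-01  a ← 19.678153 − (+6.083e-11/-7.574e-01) = 19.678153
iter 5: u=1.009114  f(a)=+0.000e+00  f'(a)=-7.574e-01  a ← 19.678153 − (+0.000e+00/-7.574e-01) = 19.678153
converged: |Δa| < 1e-12 after 5 iterations
sag = a·(cosh(S/(2a)) − 1) = 19.678153·(cosh(1.009114) − 1) = 10.898857
T_max/T_min = cosh(S/(2a)) = 1.553856

a=19.678 sag=10.899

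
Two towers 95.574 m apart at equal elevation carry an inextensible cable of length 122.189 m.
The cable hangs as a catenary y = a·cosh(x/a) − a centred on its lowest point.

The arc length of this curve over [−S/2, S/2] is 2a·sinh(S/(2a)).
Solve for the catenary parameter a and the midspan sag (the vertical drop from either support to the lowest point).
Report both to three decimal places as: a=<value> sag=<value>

seed: a₀ = √(S³/(24(L−S))) = √(95.574³/(24·26.615)) = 36.969263
iter 1: u=1.292614  f(a)=+2.314e+00  f'(a)=-1.695e+00  a ← 36.969263 − (+2.314e+00/-1.695e+00) = 38.334284
iter 2: u=1.246586  f(a)=+1.343e-01  f'(a)=-1.504e+00  a ← 38.334284 − (+1.343e-01/-1.504e+00) = 38.423628
iter 3: u=1.243688  f(a)=+5.145e-04  f'(a)=-1.492e+00  a ← 38.423628 − (+5.145e-04/-1.492e+00) = 38.423973
iter 4: u=1.243677  f(a)=+7.610e-09  f'(a)=-1.492e+00  a ← 38.423973 − (+7.610e-09/-1.492e+00) = 38.423973
iter 5: u=1.243677  f(a)=+0.000e+00  f'(a)=-1.492e+00  a ← 38.423973 − (+0.000e+00/-1.492e+00) = 38.423973
converged: |Δa| < 1e-12 after 5 iterations
sag = a·(cosh(S/(2a)) − 1) = 38.423973·(cosh(1.243677) − 1) = 33.749011
T_max/T_min = cosh(S/(2a)) = 1.878332

a=38.424 sag=33.749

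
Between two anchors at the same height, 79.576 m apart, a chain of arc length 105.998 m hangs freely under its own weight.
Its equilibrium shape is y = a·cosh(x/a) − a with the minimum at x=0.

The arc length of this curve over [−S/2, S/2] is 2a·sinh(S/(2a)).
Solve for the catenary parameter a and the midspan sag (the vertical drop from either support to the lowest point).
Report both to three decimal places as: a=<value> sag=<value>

a=29.498 sag=31.157

seed: a₀ = √(S³/(24(L−S))) = √(79.576³/(24·26.422)) = 28.189326
iter 1: u=1.411456  f(a)=+2.760e+00  f'(a)=-2.276e+00  a ← 28.189326 − (+2.760e+00/-2.276e+00) = 29.402285
iter 2: u=1.353228  f(a)=+1.882e-01  f'(a)=-1.975e+00  a ← 29.402285 − (+1.882e-01/-1.975e+00) = 29.497551
iter 3: u=1.348858  f(a)=+1.016e-03  f'(a)=-1.954e+00  a ← 29.497551 − (+1.016e-03/-1.954e+00) = 29.498071
iter 4: u=1.348834  f(a)=+2.995e-08  f'(a)=-1.954e+00  a ← 29.498071 − (+2.995e-08/-1.954e+00) = 29.498071
iter 5: u=1.348834  f(a)=+0.000e+00  f'(a)=-1.954e+00  a ← 29.498071 − (+0.000e+00/-1.954e+00) = 29.498071
converged: |Δa| < 1e-12 after 5 iterations
sag = a·(cosh(S/(2a)) − 1) = 29.498071·(cosh(1.348834) − 1) = 31.156939
T_max/T_min = cosh(S/(2a)) = 2.056236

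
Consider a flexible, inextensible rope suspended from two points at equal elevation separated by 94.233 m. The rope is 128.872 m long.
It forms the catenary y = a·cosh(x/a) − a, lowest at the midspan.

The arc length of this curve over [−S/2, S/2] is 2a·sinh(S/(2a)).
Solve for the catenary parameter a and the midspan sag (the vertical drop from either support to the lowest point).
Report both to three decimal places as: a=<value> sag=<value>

seed: a₀ = √(S³/(24(L−S))) = √(94.233³/(24·34.639)) = 31.726067
iter 1: u=1.485104  f(a)=+4.027e+00  f'(a)=-2.705e+00  a ← 31.726067 − (+4.027e+00/-2.705e+00) = 33.214824
iter 2: u=1.418538  f(a)=+3.008e-01  f'(a)=-2.314e+00  a ← 33.214824 − (+3.008e-01/-2.314e+00) = 33.344782
iter 3: u=1.413010  f(a)=+1.978e-03  f'(a)=-2.284e+00  a ← 33.344782 − (+1.978e-03/-2.284e+00) = 33.345648
iter 4: u=1.412973  f(a)=+8.675e-08  f'(a)=-2.284e+00  a ← 33.345648 − (+8.675e-08/-2.284e+00) = 33.345648
iter 5: u=1.412973  f(a)=+0.000e+00  f'(a)=-2.284e+00  a ← 33.345648 − (+0.000e+00/-2.284e+00) = 33.345648
converged: |Δa| < 1e-12 after 5 iterations
sag = a·(cosh(S/(2a)) − 1) = 33.345648·(cosh(1.412973) − 1) = 39.207300
T_max/T_min = cosh(S/(2a)) = 2.175785

a=33.346 sag=39.207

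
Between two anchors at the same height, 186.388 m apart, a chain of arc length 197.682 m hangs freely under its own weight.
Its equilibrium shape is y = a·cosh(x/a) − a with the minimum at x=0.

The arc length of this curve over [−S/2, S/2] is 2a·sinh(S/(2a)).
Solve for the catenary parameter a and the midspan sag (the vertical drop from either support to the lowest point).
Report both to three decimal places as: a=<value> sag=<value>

seed: a₀ = √(S³/(24(L−S))) = √(186.388³/(24·11.294)) = 154.560107
iter 1: u=0.602963  f(a)=+2.071e-01  f'(a)=-1.515e-01  a ← 154.560107 − (+2.071e-01/-1.515e-01) = 155.926804
iter 2: u=0.597678  f(a)=+2.779e-03  f'(a)=-1.475e-01  a ← 155.926804 − (+2.779e-03/-1.475e-01) = 155.945647
iter 3: u=0.597606  f(a)=+5.155e-07  f'(a)=-1.474e-01  a ← 155.945647 − (+5.155e-07/-1.474e-01) = 155.945650
iter 4: u=0.597606  f(a)=-2.842e-14  f'(a)=-1.474e-01  a ← 155.945650 − (-2.842e-14/-1.474e-01) = 155.945650
converged: |Δa| < 1e-12 after 4 iterations
sag = a·(cosh(S/(2a)) − 1) = 155.945650·(cosh(0.597606) − 1) = 28.685304
T_max/T_min = cosh(S/(2a)) = 1.183944

a=155.946 sag=28.685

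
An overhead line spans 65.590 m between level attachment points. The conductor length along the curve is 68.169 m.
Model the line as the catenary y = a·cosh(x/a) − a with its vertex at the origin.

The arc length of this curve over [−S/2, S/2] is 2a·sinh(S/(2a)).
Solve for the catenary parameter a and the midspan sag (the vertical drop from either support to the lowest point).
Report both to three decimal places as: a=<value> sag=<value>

seed: a₀ = √(S³/(24(L−S))) = √(65.590³/(24·2.579)) = 67.518868
iter 1: u=0.485716  f(a)=+3.059e-02  f'(a)=-7.821e-02  a ← 67.518868 − (+3.059e-02/-7.821e-02) = 67.910033
iter 2: u=0.482918  f(a)=+2.679e-04  f'(a)=-7.685e-02  a ← 67.910033 − (+2.679e-04/-7.685e-02) = 67.913519
iter 3: u=0.482894  f(a)=+2.095e-08  f'(a)=-7.683e-02  a ← 67.913519 − (+2.095e-08/-7.683e-02) = 67.913519
iter 4: u=0.482894  f(a)=+0.000e+00  f'(a)=-7.683e-02  a ← 67.913519 − (+0.000e+00/-7.683e-02) = 67.913519
converged: |Δa| < 1e-12 after 4 iterations
sag = a·(cosh(S/(2a)) − 1) = 67.913519·(cosh(0.482894) − 1) = 8.073317
T_max/T_min = cosh(S/(2a)) = 1.118876

a=67.914 sag=8.073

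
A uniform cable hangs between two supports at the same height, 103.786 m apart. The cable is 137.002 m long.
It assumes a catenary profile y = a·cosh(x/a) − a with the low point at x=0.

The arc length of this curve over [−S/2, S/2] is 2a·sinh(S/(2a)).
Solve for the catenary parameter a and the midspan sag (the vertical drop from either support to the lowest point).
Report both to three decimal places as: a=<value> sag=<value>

seed: a₀ = √(S³/(24(L−S))) = √(103.786³/(24·33.216)) = 37.448021
iter 1: u=1.385734  f(a)=+3.339e+00  f'(a)=-2.139e+00  a ← 37.448021 − (+3.339e+00/-2.139e+00) = 39.009117
iter 2: u=1.330279  f(a)=+2.201e-01  f'(a)=-1.865e+00  a ← 39.009117 − (+2.201e-01/-1.865e+00) = 39.127135
iter 3: u=1.326266  f(a)=+1.106e-03  f'(a)=-1.847e+00  a ← 39.127135 − (+1.106e-03/-1.847e+00) = 39.127734
iter 4: u=1.326246  f(a)=+2.825e-08  f'(a)=-1.846e+00  a ← 39.127734 − (+2.825e-08/-1.846e+00) = 39.127734
iter 5: u=1.326246  f(a)=-2.842e-14  f'(a)=-1.846e+00  a ← 39.127734 − (-2.842e-14/-1.846e+00) = 39.127734
converged: |Δa| < 1e-12 after 5 iterations
sag = a·(cosh(S/(2a)) − 1) = 39.127734·(cosh(1.326246) − 1) = 39.760583
T_max/T_min = cosh(S/(2a)) = 2.016174

a=39.128 sag=39.761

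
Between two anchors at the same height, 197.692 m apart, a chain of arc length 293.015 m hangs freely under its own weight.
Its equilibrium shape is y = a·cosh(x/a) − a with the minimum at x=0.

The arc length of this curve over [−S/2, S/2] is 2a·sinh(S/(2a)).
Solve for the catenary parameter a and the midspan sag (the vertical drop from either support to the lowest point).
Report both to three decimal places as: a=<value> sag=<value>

a=61.924 sag=97.133

seed: a₀ = √(S³/(24(L−S))) = √(197.692³/(24·95.323)) = 58.113786
iter 1: u=1.700904  f(a)=+1.478e+01  f'(a)=-4.333e+00  a ← 58.113786 − (+1.478e+01/-4.333e+00) = 61.524199
iter 2: u=1.606620  f(a)=+1.401e+00  f'(a)=-3.547e+00  a ← 61.524199 − (+1.401e+00/-3.547e+00) = 61.919073
iter 3: u=1.596374  f(a)=+1.550e-02  f'(a)=-3.469e+00  a ← 61.919073 − (+1.550e-02/-3.469e+00) = 61.923539
iter 4: u=1.596259  f(a)=+1.943e-06  f'(a)=-3.468e+00  a ← 61.923539 − (+1.943e-06/-3.468e+00) = 61.923540
iter 5: u=1.596259  f(a)=+1.137e-13  f'(a)=-3.468e+00  a ← 61.923540 − (+1.137e-13/-3.468e+00) = 61.923540
converged: |Δa| < 1e-12 after 5 iterations
sag = a·(cosh(S/(2a)) − 1) = 61.923540·(cosh(1.596259) − 1) = 97.132967
T_max/T_min = cosh(S/(2a)) = 2.568595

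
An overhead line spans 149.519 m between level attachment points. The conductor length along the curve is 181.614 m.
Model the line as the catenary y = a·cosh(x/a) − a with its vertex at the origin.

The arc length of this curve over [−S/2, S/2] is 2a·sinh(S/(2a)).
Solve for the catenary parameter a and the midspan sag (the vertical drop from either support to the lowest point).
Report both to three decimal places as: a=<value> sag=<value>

seed: a₀ = √(S³/(24(L−S))) = √(149.519³/(24·32.095)) = 65.874945
iter 1: u=1.134870  f(a)=+2.131e+00  f'(a)=-1.106e+00  a ← 65.874945 − (+2.131e+00/-1.106e+00) = 67.802298
iter 2: u=1.102610  f(a)=+9.712e-02  f'(a)=-1.007e+00  a ← 67.802298 − (+9.712e-02/-1.007e+00) = 67.898726
iter 3: u=1.101044  f(a)=+2.230e-04  f'(a)=-1.003e+00  a ← 67.898726 − (+2.230e-04/-1.003e+00) = 67.898948
iter 4: u=1.101041  f(a)=+1.181e-09  f'(a)=-1.003e+00  a ← 67.898948 − (+1.181e-09/-1.003e+00) = 67.898948
iter 5: u=1.101041  f(a)=-2.842e-14  f'(a)=-1.003e+00  a ← 67.898948 − (-2.842e-14/-1.003e+00) = 67.898948
converged: |Δa| < 1e-12 after 5 iterations
sag = a·(cosh(S/(2a)) − 1) = 67.898948·(cosh(1.101041) − 1) = 45.486141
T_max/T_min = cosh(S/(2a)) = 1.669909

a=67.899 sag=45.486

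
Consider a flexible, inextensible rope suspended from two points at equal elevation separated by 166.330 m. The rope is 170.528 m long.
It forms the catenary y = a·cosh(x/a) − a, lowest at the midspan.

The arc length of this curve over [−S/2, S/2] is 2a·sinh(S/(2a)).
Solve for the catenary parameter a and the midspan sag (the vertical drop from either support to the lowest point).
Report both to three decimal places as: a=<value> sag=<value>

seed: a₀ = √(S³/(24(L−S))) = √(166.330³/(24·4.198)) = 213.712066
iter 1: u=0.389145  f(a)=+3.190e-02  f'(a)=-3.988e-02  a ← 213.712066 − (+3.190e-02/-3.988e-02) = 214.511893
iter 2: u=0.387694  f(a)=+1.800e-04  f'(a)=-3.944e-02  a ← 214.511893 − (+1.800e-04/-3.944e-02) = 214.516457
iter 3: u=0.387686  f(a)=+5.801e-09  f'(a)=-3.943e-02  a ← 214.516457 − (+5.801e-09/-3.943e-02) = 214.516457
iter 4: u=0.387686  f(a)=-2.842e-14  f'(a)=-3.943e-02  a ← 214.516457 − (-2.842e-14/-3.943e-02) = 214.516457
converged: |Δa| < 1e-12 after 4 iterations
sag = a·(cosh(S/(2a)) − 1) = 214.516457·(cosh(0.387686) − 1) = 16.323877
T_max/T_min = cosh(S/(2a)) = 1.076096

a=214.516 sag=16.324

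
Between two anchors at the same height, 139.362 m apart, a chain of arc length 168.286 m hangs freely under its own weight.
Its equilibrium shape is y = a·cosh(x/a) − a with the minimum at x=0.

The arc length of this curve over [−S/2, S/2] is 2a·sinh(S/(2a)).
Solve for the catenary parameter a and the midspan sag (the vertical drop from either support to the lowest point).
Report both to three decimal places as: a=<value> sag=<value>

a=64.300 sag=41.599

seed: a₀ = √(S³/(24(L−S))) = √(139.362³/(24·28.924)) = 62.442712
iter 1: u=1.115919  f(a)=+1.855e+00  f'(a)=-1.047e+00  a ← 62.442712 − (+1.855e+00/-1.047e+00) = 64.214622
iter 2: u=1.085127  f(a)=+8.190e-02  f'(a)=-9.564e-01  a ← 64.214622 − (+8.190e-02/-9.564e-01) = 64.300252
iter 3: u=1.083682  f(a)=+1.759e-04  f'(a)=-9.523e-01  a ← 64.300252 − (+1.759e-04/-9.523e-01) = 64.300436
iter 4: u=1.083678  f(a)=+8.156e-10  f'(a)=-9.523e-01  a ← 64.300436 − (+8.156e-10/-9.523e-01) = 64.300436
iter 5: u=1.083678  f(a)=+2.842e-14  f'(a)=-9.523e-01  a ← 64.300436 − (+2.842e-14/-9.523e-01) = 64.300436
converged: |Δa| < 1e-12 after 5 iterations
sag = a·(cosh(S/(2a)) − 1) = 64.300436·(cosh(1.083678) − 1) = 41.598528
T_max/T_min = cosh(S/(2a)) = 1.646940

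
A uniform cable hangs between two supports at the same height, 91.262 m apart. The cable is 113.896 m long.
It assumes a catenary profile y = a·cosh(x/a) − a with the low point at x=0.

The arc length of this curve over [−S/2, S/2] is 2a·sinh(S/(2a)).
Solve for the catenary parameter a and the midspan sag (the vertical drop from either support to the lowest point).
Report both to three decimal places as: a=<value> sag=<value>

seed: a₀ = √(S³/(24(L−S))) = √(91.262³/(24·22.634)) = 37.406640
iter 1: u=1.219864  f(a)=+1.745e+00  f'(a)=-1.400e+00  a ← 37.406640 − (+1.745e+00/-1.400e+00) = 38.652972
iter 2: u=1.180530  f(a)=+9.100e-02  f'(a)=-1.257e+00  a ← 38.652972 − (+9.100e-02/-1.257e+00) = 38.725341
iter 3: u=1.178324  f(a)=+2.777e-04  f'(a)=-1.250e+00  a ← 38.725341 − (+2.777e-04/-1.250e+00) = 38.725563
iter 4: u=1.178317  f(a)=+2.602e-09  f'(a)=-1.250e+00  a ← 38.725563 − (+2.602e-09/-1.250e+00) = 38.725563
iter 5: u=1.178317  f(a)=+2.842e-14  f'(a)=-1.250e+00  a ← 38.725563 − (+2.842e-14/-1.250e+00) = 38.725563
converged: |Δa| < 1e-12 after 5 iterations
sag = a·(cosh(S/(2a)) − 1) = 38.725563·(cosh(1.178317) − 1) = 30.142020
T_max/T_min = cosh(S/(2a)) = 1.778349

a=38.726 sag=30.142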